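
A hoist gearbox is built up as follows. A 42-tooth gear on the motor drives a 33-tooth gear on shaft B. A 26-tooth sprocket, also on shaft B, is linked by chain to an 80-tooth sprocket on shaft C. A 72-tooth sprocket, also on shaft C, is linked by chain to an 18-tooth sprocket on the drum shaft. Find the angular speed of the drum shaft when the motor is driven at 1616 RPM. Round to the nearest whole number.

2674 RPM

the motor → shaft B (gear mesh, 33/42): 1616 ÷ 0.78571 = 2056.7 RPM
shaft B → shaft C (chain, 80/26): 2056.7 ÷ 3.0769 = 668.44 RPM
shaft C → the drum shaft (chain, 18/72): 668.44 ÷ 0.25 = 2673.7 RPM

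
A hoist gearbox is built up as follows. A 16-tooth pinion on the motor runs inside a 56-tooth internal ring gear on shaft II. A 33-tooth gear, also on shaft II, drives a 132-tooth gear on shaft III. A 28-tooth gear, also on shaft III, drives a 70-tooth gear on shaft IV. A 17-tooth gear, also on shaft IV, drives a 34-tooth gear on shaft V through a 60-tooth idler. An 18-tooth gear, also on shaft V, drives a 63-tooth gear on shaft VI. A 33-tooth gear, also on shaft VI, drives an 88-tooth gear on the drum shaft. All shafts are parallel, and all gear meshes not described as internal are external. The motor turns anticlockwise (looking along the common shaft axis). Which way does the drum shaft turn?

anticlockwise

the motor → shaft II: internal mesh, same direction → CCW.
shaft II → shaft III: external mesh, 1 reversal → CW.
shaft III → shaft IV: external mesh, 1 reversal → CCW.
shaft IV → shaft V: driver → idler → driven is 2 external meshes, 2 reversals → CCW.
shaft V → shaft VI: external mesh, 1 reversal → CW.
shaft VI → the drum shaft: external mesh, 1 reversal → CCW.
6 reversals in total — an even number — so the drum shaft turns the same way as the motor.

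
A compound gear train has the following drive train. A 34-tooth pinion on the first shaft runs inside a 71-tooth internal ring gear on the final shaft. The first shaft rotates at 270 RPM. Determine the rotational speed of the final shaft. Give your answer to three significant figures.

the first shaft → the final shaft (internal gear, 71/34): 270 ÷ 2.0882 = 129.3 RPM

129 RPM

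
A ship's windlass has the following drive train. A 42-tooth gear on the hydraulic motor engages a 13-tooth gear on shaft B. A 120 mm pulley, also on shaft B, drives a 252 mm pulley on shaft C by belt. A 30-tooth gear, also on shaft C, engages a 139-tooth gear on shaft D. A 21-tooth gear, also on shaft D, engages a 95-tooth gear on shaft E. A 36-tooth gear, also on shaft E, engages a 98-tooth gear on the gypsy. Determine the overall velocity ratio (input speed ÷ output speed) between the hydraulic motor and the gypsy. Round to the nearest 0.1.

37.1

Each stage contributes driven/driver: gear mesh 13/42 = 0.30952, belt 252/120 = 2.1, gear mesh 139/30 = 4.6333, gear mesh 95/21 = 4.5238, gear mesh 98/36 = 2.7222.
Overall: 0.30952 × 2.1 × 4.6333 × 4.5238 × 2.7222 = 37.088.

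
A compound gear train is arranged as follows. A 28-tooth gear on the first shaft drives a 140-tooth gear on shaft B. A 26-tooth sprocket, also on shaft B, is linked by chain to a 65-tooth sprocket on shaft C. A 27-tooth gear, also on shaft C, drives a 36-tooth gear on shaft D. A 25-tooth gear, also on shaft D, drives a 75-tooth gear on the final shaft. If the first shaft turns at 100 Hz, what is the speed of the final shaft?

gear mesh 140/28 = 5 → 100/5 = 20 Hz
chain 65/26 = 2.5 → 20/2.5 = 8 Hz
gear mesh 36/27 = 1.3333 → 8/1.3333 = 6 Hz
gear mesh 75/25 = 3 → 6/3 = 2 Hz

2 Hz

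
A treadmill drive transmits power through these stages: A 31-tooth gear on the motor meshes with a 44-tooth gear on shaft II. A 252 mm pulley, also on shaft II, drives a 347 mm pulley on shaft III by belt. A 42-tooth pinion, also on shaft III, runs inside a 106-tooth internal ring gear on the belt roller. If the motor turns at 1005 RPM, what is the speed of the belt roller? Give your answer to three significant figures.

the motor → shaft II (gear mesh, 44/31): 1005 ÷ 1.4194 = 708.07 RPM
shaft II → shaft III (belt, 347/252): 708.07 ÷ 1.377 = 514.22 RPM
shaft III → the belt roller (internal gear, 106/42): 514.22 ÷ 2.5238 = 203.75 RPM

204 RPM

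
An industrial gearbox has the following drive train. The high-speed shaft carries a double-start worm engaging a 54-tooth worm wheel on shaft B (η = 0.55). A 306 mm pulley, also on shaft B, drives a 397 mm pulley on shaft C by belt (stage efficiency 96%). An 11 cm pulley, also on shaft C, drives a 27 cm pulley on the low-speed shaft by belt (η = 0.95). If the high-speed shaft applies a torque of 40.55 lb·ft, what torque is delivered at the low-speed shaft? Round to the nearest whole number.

1749 lb·ft

worm 54/2 = 27 → τ = 40.55·27·0.55 = 602.17 lb·ft
belt 397/306 = 1.2974 → τ = 602.17·1.2974·0.96 = 749.99 lb·ft
belt 27/11 = 2.4545 → τ = 749.99·2.4545·0.95 = 1748.8 lb·ft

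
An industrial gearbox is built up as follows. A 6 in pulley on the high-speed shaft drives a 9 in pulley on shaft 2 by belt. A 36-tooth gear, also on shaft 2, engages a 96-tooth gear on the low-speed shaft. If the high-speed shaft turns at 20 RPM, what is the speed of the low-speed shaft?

5 RPM

Belt: ratio = 9/6 = 1.5, so shaft 2 turns at 20 / 1.5 = 13.333 RPM.
Gear mesh: ratio = 96/36 = 2.6667, so the low-speed shaft turns at 13.333 / 2.6667 = 5 RPM.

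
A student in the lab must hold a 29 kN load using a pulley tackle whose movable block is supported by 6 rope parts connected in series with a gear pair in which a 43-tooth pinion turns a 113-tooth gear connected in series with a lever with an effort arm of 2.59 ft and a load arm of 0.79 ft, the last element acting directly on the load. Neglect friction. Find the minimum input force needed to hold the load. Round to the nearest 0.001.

0.561 kN

Block-and-tackle MA = number of supporting rope parts = 6.
Gear pair MA = 113/43 = 2.6279.
Lever MA = effort arm / load arm = 2.59/0.79 = 3.2785.
Combined ideal MA = 6 × 2.6279 × 3.2785 = 51.693.
Effort = load / MA = 29 / 51.693 = 0.561 kN.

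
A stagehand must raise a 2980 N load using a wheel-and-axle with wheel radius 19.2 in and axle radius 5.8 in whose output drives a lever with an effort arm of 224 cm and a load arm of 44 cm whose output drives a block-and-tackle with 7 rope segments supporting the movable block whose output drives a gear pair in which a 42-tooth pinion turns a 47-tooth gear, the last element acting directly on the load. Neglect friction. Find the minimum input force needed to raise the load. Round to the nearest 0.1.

22.6 N

Wheel-and-axle MA = R/r = 19.2/5.8 = 3.3103.
Lever MA = effort arm / load arm = 224/44 = 5.0909.
Block-and-tackle MA = number of supporting rope parts = 7.
Gear pair MA = 47/42 = 1.119.
Combined ideal MA = 3.3103 × 5.0909 × 7 × 1.119 = 132.01.
Effort = load / MA = 2980 / 132.01 = 22.574 N.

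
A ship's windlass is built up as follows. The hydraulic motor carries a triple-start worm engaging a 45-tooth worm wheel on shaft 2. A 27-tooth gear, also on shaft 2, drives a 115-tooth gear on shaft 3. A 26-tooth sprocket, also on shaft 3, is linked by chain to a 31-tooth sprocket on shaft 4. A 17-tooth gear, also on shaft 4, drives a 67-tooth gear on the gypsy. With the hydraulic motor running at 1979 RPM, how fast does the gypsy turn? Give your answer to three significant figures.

6.59 RPM

the hydraulic motor → shaft 2 (worm, 45/3): 1979 ÷ 15 = 131.93 RPM
shaft 2 → shaft 3 (gear mesh, 115/27): 131.93 ÷ 4.2593 = 30.976 RPM
shaft 3 → shaft 4 (chain, 31/26): 30.976 ÷ 1.1923 = 25.98 RPM
shaft 4 → the gypsy (gear mesh, 67/17): 25.98 ÷ 3.9412 = 6.5918 RPM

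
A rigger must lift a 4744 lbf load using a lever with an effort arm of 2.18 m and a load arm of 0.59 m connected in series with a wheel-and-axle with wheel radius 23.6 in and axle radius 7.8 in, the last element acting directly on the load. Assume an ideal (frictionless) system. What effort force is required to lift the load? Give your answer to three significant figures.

Lever MA = effort arm / load arm = 2.18/0.59 = 3.6949.
Wheel-and-axle MA = R/r = 23.6/7.8 = 3.0256.
Combined ideal MA = 3.6949 × 3.0256 = 11.179.
Effort = load / MA = 4744 / 11.179 = 424.35 lbf.

424 lbf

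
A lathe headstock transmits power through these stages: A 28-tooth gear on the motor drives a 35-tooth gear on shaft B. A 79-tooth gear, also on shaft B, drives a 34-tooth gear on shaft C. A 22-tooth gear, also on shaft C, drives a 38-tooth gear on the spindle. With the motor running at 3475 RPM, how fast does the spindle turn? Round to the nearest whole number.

the motor → shaft B (gear mesh, 35/28): 3475 ÷ 1.25 = 2780 RPM
shaft B → shaft C (gear mesh, 34/79): 2780 ÷ 0.43038 = 6459.4 RPM
shaft C → the spindle (gear mesh, 38/22): 6459.4 ÷ 1.7273 = 3739.7 RPM

3740 RPM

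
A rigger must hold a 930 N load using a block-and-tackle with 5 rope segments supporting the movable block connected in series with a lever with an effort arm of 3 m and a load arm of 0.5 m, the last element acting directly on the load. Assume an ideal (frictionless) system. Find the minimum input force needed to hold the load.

Block-and-tackle MA = number of supporting rope parts = 5.
Lever MA = effort arm / load arm = 3/0.5 = 6.
Combined ideal MA = 5 × 6 = 30.
Effort = load / MA = 930 / 30 = 31 N.

31 N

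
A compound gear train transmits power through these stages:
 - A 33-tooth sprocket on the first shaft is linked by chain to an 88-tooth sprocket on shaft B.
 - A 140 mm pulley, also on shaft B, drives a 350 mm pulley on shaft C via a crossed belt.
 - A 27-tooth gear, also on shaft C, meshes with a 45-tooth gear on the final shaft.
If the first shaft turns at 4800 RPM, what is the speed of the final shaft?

Chain: ratio = 88/33 = 2.6667, so shaft B turns at 4800 / 2.6667 = 1800 RPM.
Belt: ratio = 350/140 = 2.5, so shaft C turns at 1800 / 2.5 = 720 RPM.
Gear mesh: ratio = 45/27 = 1.6667, so the final shaft turns at 720 / 1.6667 = 432 RPM.

432 RPM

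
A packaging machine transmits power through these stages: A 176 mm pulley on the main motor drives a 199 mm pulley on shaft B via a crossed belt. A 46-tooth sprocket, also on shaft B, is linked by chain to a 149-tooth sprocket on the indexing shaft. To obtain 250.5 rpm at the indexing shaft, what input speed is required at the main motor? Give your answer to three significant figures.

Overall ratio R = 1.1307 × 3.2391 = 3.6624.
Required input speed = output speed × R = 250.5 × 3.6624 = 917.44 rpm.

917 rpm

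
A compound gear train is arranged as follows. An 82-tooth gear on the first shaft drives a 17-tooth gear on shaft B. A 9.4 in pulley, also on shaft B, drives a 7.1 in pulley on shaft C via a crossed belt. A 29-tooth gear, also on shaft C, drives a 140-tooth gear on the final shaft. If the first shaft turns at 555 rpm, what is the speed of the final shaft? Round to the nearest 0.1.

734.2 rpm

Gear mesh: ratio = 17/82 = 0.20732, so shaft B turns at 555 / 0.20732 = 2677.1 rpm.
Belt: ratio = 7.1/9.4 = 0.75532, so shaft C turns at 2677.1 / 0.75532 = 3544.3 rpm.
Gear mesh: ratio = 140/29 = 4.8276, so the final shaft turns at 3544.3 / 4.8276 = 734.17 rpm.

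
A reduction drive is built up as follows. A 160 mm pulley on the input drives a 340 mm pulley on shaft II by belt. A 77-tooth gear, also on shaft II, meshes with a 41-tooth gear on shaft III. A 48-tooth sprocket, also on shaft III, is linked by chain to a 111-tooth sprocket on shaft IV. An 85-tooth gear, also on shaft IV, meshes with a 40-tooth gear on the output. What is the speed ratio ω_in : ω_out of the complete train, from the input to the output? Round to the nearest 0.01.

1.23

Each stage contributes driven/driver: belt 340/160 = 2.125, gear mesh 41/77 = 0.53247, chain 111/48 = 2.3125, gear mesh 40/85 = 0.47059.
Overall: 2.125 × 0.53247 × 2.3125 × 0.47059 = 1.2313.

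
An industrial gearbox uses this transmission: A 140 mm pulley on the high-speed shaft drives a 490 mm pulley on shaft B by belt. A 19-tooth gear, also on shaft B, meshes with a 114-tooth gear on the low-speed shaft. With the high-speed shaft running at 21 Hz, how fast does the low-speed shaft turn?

1 Hz

Belt: ratio = 490/140 = 3.5, so shaft B turns at 21 / 3.5 = 6 Hz.
Gear mesh: ratio = 114/19 = 6, so the low-speed shaft turns at 6 / 6 = 1 Hz.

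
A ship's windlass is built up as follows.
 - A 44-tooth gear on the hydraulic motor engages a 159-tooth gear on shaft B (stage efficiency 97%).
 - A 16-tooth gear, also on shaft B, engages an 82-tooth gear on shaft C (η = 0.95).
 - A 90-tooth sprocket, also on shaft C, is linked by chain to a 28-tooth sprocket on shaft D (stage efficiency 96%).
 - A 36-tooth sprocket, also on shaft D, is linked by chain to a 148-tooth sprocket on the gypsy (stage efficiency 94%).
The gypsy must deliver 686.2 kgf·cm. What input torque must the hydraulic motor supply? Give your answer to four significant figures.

Overall ratio R = 3.6136 × 5.125 × 0.31111 × 4.1111 = 23.687; overall efficiency η = 0.97 × 0.95 × 0.96 × 0.94 = 0.8316.
Input torque = output torque / (R × η) = 686.2 / (23.687 × 0.8316) = 34.837 kgf·cm.

34.84 kgf·cm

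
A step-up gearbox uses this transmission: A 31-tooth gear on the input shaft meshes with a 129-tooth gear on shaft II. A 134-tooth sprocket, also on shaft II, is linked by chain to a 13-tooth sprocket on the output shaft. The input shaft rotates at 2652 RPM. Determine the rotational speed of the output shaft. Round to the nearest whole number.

the input shaft → shaft II (gear mesh, 129/31): 2652 ÷ 4.1613 = 637.3 RPM
shaft II → the output shaft (chain, 13/134): 637.3 ÷ 0.097015 = 6569.1 RPM

6569 RPM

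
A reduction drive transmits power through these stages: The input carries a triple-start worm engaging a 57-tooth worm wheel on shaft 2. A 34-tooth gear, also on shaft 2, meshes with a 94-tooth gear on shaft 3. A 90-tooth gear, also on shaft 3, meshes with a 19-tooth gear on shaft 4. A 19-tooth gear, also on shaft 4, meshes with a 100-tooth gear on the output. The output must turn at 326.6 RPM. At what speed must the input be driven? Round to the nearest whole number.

19062 RPM

Overall ratio R = 19 × 2.7647 × 0.21111 × 5.2632 = 58.366.
Required input speed = output speed × R = 326.6 × 58.366 = 19062 RPM.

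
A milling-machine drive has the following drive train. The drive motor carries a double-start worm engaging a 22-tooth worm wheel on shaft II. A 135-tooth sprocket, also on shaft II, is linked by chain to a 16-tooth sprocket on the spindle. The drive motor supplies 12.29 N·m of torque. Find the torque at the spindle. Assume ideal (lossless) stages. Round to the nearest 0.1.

16.0 N·m

worm 22/2 = 11 → τ = 12.29·11 = 135.19 N·m
chain 16/135 = 0.11852 → τ = 135.19·0.11852 = 16.023 N·m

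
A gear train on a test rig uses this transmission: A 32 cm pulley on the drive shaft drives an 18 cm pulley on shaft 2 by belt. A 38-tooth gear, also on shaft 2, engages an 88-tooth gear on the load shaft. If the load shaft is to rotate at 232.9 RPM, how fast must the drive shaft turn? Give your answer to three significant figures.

303 RPM

Overall ratio R = 0.5625 × 2.3158 = 1.3026.
Required input speed = output speed × R = 232.9 × 1.3026 = 303.38 RPM.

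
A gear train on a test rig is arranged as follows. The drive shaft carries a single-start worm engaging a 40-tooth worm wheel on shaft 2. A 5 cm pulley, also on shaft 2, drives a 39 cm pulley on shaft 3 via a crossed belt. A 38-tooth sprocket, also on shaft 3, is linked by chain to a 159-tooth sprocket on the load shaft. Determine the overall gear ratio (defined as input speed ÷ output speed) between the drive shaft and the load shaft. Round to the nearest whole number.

Each stage contributes driven/driver: worm 40/1 = 40, belt 39/5 = 7.8, chain 159/38 = 4.1842.
Overall: 40 × 7.8 × 4.1842 = 1305.5.

1305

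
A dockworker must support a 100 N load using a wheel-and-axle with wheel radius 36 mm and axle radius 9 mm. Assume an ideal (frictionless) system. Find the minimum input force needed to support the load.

Wheel-and-axle MA = R/r = 36/9 = 4.
Effort = load / MA = 100 / 4 = 25 N.

25 N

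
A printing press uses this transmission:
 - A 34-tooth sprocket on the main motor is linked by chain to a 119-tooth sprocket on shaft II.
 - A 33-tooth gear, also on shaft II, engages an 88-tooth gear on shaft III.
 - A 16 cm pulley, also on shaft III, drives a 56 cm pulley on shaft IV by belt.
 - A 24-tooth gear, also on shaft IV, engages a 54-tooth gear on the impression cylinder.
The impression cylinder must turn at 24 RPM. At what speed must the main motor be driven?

Overall ratio R = 3.5 × 2.6667 × 3.5 × 2.25 = 73.5.
Required input speed = output speed × R = 24 × 73.5 = 1764 RPM.

1764 RPM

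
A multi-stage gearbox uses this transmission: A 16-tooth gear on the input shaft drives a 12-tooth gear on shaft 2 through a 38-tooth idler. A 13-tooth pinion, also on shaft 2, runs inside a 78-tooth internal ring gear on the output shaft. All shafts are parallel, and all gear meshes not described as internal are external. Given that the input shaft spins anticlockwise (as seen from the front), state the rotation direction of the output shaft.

anticlockwise

the input shaft → shaft 2: driver → idler → driven is 2 external meshes, 2 reversals → CCW.
shaft 2 → the output shaft: internal mesh, same direction → CCW.
2 reversals in total — an even number — so the output shaft turns the same way as the input shaft.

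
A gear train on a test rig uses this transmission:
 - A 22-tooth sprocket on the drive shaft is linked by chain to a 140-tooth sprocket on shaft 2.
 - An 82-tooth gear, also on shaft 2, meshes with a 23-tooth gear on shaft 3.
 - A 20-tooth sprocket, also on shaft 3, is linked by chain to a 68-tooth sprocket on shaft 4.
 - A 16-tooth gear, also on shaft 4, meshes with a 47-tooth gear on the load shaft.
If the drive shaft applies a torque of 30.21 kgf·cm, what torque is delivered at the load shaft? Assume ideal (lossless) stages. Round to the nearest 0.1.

538.6 kgf·cm

After the chain (140/22): 30.21 × 6.3636 = 192.25 kgf·cm
After the gear mesh (23/82): 192.25 × 0.28049 = 53.923 kgf·cm
After the chain (68/20): 53.923 × 3.4 = 183.34 kgf·cm
After the gear mesh (47/16): 183.34 × 2.9375 = 538.55 kgf·cm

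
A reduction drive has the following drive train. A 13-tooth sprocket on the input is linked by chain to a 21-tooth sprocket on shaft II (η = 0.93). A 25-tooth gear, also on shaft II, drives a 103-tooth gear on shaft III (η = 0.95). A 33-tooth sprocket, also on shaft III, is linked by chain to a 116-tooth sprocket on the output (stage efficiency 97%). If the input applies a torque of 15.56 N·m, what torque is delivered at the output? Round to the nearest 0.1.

312.0 N·m

chain 21/13 = 1.6154 → τ = 15.56·1.6154·0.93 = 23.376 N·m
gear mesh 103/25 = 4.12 → τ = 23.376·4.12·0.95 = 91.493 N·m
chain 116/33 = 3.5152 → τ = 91.493·3.5152·0.97 = 311.96 N·m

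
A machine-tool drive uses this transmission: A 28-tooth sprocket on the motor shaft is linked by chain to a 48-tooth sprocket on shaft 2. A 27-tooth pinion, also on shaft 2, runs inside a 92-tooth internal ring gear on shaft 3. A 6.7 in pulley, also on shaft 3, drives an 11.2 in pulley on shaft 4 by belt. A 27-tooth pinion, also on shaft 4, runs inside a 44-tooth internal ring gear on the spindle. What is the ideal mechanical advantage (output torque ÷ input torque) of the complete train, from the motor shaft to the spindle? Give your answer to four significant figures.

15.91

Each stage contributes driven/driver: chain 48/28 = 1.7143, internal gear 92/27 = 3.4074, belt 11.2/6.7 = 1.6716, internal gear 44/27 = 1.6296.
Overall: 1.7143 × 3.4074 × 1.6716 × 1.6296 = 15.913.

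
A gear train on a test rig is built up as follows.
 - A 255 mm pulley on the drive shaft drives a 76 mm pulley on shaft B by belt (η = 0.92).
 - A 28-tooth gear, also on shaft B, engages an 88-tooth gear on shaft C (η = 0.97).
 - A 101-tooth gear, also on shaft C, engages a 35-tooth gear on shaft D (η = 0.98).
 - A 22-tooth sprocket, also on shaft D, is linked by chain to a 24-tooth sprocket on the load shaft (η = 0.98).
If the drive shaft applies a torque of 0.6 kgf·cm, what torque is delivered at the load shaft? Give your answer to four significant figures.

0.1821 kgf·cm

After the belt (76/255): 0.6 × 0.29804 × 0.92 = 0.16452 kgf·cm
After the gear mesh (88/28): 0.16452 × 3.1429 × 0.97 = 0.50154 kgf·cm
After the gear mesh (35/101): 0.50154 × 0.34653 × 0.98 = 0.17033 kgf·cm
After the chain (24/22): 0.17033 × 1.0909 × 0.98 = 0.18209 kgf·cm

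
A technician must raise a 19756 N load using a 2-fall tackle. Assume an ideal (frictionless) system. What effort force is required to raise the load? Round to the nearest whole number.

Block-and-tackle MA = number of supporting rope parts = 2.
Effort = load / MA = 19756 / 2 = 9878 N.

9878 N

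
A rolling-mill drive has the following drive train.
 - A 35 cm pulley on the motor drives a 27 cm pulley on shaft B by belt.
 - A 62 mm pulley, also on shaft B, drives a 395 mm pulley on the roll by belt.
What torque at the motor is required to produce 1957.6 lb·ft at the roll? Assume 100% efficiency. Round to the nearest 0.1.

398.3 lb·ft

Overall ratio R = 0.77143 × 6.371 = 4.9147.
Input torque = output torque / R = 1957.6 / 4.9147 = 398.31 lb·ft.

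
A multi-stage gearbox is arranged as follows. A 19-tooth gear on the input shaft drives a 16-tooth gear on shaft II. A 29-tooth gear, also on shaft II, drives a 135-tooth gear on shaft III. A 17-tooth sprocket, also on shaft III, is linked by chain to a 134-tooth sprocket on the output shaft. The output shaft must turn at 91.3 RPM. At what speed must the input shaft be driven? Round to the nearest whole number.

Overall ratio R = 0.84211 × 4.6552 × 7.8824 = 30.9.
Required input speed = output speed × R = 91.3 × 30.9 = 2821.2 RPM.

2821 RPM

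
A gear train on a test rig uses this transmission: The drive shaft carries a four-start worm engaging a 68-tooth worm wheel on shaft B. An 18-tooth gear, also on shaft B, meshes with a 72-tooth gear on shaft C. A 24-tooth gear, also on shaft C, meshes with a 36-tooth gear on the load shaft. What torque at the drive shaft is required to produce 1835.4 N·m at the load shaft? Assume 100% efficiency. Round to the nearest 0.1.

18.0 N·m

Overall ratio R = 17 × 4 × 1.5 = 102.
Input torque = output torque / R = 1835.4 / 102 = 17.994 N·m.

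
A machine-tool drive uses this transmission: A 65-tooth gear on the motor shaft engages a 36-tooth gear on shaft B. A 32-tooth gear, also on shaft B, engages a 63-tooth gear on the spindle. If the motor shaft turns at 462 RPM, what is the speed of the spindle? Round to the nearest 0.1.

the motor shaft → shaft B (gear mesh, 36/65): 462 ÷ 0.55385 = 834.17 RPM
shaft B → the spindle (gear mesh, 63/32): 834.17 ÷ 1.9688 = 423.7 RPM

423.7 RPM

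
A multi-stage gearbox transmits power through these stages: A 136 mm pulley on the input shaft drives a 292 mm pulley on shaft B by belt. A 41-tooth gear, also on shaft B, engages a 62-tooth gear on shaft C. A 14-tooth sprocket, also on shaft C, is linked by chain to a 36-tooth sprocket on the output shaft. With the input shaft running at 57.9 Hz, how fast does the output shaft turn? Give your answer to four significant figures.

the input shaft → shaft B (belt, 292/136): 57.9 ÷ 2.1471 = 26.967 Hz
shaft B → shaft C (gear mesh, 62/41): 26.967 ÷ 1.5122 = 17.833 Hz
shaft C → the output shaft (chain, 36/14): 17.833 ÷ 2.5714 = 6.9351 Hz

6.935 Hz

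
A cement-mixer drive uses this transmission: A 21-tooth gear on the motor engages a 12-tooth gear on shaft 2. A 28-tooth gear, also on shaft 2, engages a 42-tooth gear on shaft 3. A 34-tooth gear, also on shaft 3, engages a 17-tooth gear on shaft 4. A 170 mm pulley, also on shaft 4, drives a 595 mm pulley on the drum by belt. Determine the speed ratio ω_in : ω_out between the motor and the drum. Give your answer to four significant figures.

Each stage contributes driven/driver: gear mesh 12/21 = 0.57143, gear mesh 42/28 = 1.5, gear mesh 17/34 = 0.5, belt 595/170 = 3.5.
Overall: 0.57143 × 1.5 × 0.5 × 3.5 = 1.5.

1.500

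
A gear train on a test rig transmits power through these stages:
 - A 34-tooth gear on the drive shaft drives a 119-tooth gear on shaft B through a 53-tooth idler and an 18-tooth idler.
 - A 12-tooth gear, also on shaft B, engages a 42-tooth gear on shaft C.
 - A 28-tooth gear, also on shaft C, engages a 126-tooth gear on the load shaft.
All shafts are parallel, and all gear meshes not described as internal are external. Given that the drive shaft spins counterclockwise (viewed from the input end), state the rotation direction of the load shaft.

clockwise

the drive shaft → shaft B: driver → idler → idler → driven is 3 external meshes, 3 reversals → CW.
shaft B → shaft C: external mesh, 1 reversal → CCW.
shaft C → the load shaft: external mesh, 1 reversal → CW.
5 reversals in total — an odd number — so the load shaft turns opposite to the drive shaft.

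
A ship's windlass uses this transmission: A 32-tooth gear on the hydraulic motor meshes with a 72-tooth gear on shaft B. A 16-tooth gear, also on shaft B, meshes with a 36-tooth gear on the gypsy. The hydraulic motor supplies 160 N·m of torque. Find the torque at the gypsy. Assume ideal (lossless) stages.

gear mesh 72/32 = 2.25 → τ = 160·2.25 = 360 N·m
gear mesh 36/16 = 2.25 → τ = 360·2.25 = 810 N·m

810 N·m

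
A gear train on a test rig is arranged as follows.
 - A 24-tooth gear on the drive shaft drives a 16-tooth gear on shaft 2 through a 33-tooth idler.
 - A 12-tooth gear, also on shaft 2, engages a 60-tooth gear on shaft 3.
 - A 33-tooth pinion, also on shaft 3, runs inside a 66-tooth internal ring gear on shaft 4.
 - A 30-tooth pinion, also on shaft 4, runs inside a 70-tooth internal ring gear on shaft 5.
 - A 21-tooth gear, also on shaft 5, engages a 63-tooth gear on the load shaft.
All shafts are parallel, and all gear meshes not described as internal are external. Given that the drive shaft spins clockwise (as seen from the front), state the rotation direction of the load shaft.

clockwise

the drive shaft → shaft 2: driver → idler → driven is 2 external meshes, 2 reversals → CW.
shaft 2 → shaft 3: external mesh, 1 reversal → CCW.
shaft 3 → shaft 4: internal mesh, same direction → CCW.
shaft 4 → shaft 5: internal mesh, same direction → CCW.
shaft 5 → the load shaft: external mesh, 1 reversal → CW.
4 reversals in total — an even number — so the load shaft turns the same way as the drive shaft.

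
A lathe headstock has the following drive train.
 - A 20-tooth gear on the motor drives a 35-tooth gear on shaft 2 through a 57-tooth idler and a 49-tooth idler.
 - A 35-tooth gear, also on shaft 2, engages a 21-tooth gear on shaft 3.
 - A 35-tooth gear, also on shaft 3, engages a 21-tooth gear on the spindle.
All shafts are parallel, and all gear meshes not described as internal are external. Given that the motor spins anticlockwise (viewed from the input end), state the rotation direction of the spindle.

the motor → shaft 2: driver → idler → idler → driven is 3 external meshes, 3 reversals → CW.
shaft 2 → shaft 3: external mesh, 1 reversal → CCW.
shaft 3 → the spindle: external mesh, 1 reversal → CW.
5 reversals in total — an odd number — so the spindle turns opposite to the motor.

clockwise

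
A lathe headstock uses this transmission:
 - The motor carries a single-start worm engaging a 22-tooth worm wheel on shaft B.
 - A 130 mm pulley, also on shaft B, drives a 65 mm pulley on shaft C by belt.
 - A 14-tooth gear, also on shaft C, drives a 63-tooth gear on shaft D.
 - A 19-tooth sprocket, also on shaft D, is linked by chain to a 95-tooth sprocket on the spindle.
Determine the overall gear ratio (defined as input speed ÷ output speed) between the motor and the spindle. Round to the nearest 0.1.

Each stage contributes driven/driver: worm 22/1 = 22, belt 65/130 = 0.5, gear mesh 63/14 = 4.5, chain 95/19 = 5.
Overall: 22 × 0.5 × 4.5 × 5 = 247.5.

247.5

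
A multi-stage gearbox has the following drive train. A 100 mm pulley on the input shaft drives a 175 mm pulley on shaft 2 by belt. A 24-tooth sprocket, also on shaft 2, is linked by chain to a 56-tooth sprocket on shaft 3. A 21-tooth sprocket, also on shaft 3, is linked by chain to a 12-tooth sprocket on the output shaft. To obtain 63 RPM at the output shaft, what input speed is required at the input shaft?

Overall ratio R = 1.75 × 2.3333 × 0.57143 = 2.3333.
Required input speed = output speed × R = 63 × 2.3333 = 147 RPM.

147 RPM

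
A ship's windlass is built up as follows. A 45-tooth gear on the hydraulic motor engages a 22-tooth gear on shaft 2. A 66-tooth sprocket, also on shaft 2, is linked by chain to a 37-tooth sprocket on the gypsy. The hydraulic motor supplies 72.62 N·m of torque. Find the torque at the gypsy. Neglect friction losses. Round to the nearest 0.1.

After the gear mesh (22/45): 72.62 × 0.48889 = 35.503 N·m
After the chain (37/66): 35.503 × 0.56061 = 19.903 N·m

19.9 N·m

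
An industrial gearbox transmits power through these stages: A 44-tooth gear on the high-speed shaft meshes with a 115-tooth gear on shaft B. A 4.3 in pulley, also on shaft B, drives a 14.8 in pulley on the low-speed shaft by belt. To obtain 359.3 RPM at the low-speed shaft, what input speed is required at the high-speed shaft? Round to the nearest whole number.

Overall ratio R = 2.6136 × 3.4419 = 8.9958.
Required input speed = output speed × R = 359.3 × 8.9958 = 3232.2 RPM.

3232 RPM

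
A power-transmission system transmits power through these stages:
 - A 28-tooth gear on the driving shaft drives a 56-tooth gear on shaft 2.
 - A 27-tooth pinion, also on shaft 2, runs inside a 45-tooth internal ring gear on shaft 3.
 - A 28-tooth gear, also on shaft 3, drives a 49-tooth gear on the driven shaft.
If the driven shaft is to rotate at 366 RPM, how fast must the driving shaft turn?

Overall ratio R = 2 × 1.6667 × 1.75 = 5.8333.
Required input speed = output speed × R = 366 × 5.8333 = 2135 RPM.

2135 RPM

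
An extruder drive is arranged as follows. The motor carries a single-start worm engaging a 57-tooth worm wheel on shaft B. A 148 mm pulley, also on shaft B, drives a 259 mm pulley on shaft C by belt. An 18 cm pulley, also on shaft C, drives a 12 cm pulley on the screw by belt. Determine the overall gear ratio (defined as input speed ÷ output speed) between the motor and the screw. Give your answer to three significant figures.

66.5

Each stage contributes driven/driver: worm 57/1 = 57, belt 259/148 = 1.75, belt 12/18 = 0.66667.
Overall: 57 × 1.75 × 0.66667 = 66.5.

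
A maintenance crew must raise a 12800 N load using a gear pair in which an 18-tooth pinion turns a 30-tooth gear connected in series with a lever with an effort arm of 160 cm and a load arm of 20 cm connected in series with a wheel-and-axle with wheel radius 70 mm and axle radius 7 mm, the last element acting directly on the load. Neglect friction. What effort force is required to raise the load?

Gear pair MA = 30/18 = 1.6667.
Lever MA = effort arm / load arm = 160/20 = 8.
Wheel-and-axle MA = R/r = 70/7 = 10.
Combined ideal MA = 1.6667 × 8 × 10 = 133.33.
Effort = load / MA = 12800 / 133.33 = 96 N.

96 N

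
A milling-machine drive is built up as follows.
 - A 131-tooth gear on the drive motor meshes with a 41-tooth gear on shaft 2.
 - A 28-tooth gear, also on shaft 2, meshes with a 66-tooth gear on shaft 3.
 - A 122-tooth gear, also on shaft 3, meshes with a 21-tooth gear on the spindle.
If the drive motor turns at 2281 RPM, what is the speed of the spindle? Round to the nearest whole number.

17963 RPM

gear mesh 41/131 = 0.31298 → 2281/0.31298 = 7288.1 RPM
gear mesh 66/28 = 2.3571 → 7288.1/2.3571 = 3091.9 RPM
gear mesh 21/122 = 0.17213 → 3091.9/0.17213 = 17963 RPM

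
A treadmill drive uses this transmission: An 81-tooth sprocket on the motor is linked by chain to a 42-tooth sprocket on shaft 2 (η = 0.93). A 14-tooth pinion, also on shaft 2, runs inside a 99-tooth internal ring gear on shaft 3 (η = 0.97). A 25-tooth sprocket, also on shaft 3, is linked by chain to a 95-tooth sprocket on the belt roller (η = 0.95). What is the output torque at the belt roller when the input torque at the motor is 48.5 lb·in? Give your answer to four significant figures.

chain 42/81 = 0.51852 → τ = 48.5·0.51852·0.93 = 23.388 lb·in
internal gear 99/14 = 7.0714 → τ = 23.388·7.0714·0.97 = 160.42 lb·in
chain 95/25 = 3.8 → τ = 160.42·3.8·0.95 = 579.13 lb·in

579.1 lb·in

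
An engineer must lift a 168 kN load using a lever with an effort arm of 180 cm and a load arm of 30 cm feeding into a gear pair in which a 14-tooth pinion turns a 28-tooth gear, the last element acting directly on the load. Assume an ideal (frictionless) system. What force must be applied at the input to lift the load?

Lever MA = effort arm / load arm = 180/30 = 6.
Gear pair MA = 28/14 = 2.
Combined ideal MA = 6 × 2 = 12.
Effort = load / MA = 168 / 12 = 14 kN.

14 kN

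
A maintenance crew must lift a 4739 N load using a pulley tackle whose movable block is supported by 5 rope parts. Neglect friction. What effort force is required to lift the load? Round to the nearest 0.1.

947.8 N

Block-and-tackle MA = number of supporting rope parts = 5.
Effort = load / MA = 4739 / 5 = 947.8 N.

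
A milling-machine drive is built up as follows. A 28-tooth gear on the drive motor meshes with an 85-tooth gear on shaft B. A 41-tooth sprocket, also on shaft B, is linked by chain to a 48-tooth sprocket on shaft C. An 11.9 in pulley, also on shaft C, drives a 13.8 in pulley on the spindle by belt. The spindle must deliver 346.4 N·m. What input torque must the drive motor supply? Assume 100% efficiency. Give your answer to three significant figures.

Overall ratio R = 3.0357 × 1.1707 × 1.1597 = 4.1215.
Input torque = output torque / R = 346.4 / 4.1215 = 84.048 N·m.

84.0 N·m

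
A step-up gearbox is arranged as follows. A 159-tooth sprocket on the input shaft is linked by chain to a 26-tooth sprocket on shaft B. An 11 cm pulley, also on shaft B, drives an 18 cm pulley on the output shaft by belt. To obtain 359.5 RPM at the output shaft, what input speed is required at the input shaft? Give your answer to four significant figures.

96.20 RPM

Overall ratio R = 0.16352 × 1.6364 = 0.26758.
Required input speed = output speed × R = 359.5 × 0.26758 = 96.196 RPM.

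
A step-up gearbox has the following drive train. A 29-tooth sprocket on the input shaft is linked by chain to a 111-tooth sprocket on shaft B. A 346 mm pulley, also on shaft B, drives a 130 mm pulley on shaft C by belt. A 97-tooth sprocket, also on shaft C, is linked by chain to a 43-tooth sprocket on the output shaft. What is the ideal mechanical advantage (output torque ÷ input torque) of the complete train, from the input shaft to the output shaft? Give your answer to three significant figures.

0.638

Each stage contributes driven/driver: chain 111/29 = 3.8276, belt 130/346 = 0.37572, chain 43/97 = 0.4433.
Overall: 3.8276 × 0.37572 × 0.4433 = 0.63751.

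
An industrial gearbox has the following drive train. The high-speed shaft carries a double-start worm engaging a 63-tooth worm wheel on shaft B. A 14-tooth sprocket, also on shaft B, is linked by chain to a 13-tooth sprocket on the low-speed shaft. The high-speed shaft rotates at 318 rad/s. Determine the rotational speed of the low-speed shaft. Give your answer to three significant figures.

10.9 rad/s

the high-speed shaft → shaft B (worm, 63/2): 318 ÷ 31.5 = 10.095 rad/s
shaft B → the low-speed shaft (chain, 13/14): 10.095 ÷ 0.92857 = 10.872 rad/s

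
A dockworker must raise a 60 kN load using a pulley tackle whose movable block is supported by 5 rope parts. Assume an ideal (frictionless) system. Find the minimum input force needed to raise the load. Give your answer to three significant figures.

12.0 kN

Block-and-tackle MA = number of supporting rope parts = 5.
Effort = load / MA = 60 / 5 = 12 kN.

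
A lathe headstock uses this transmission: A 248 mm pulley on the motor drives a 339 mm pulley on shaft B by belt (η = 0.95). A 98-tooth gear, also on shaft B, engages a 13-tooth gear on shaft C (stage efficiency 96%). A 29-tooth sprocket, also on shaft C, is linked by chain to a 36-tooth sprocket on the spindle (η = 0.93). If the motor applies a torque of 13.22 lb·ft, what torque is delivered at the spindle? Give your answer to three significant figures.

Belt: ratio = 339/248 = 1.3669; torque at shaft B = 13.22 × 1.3669 × 0.95 = 17.167 lb·ft.
Gear mesh: ratio = 13/98 = 0.13265; torque at shaft C = 17.167 × 0.13265 × 0.96 = 2.1862 lb·ft.
Chain: ratio = 36/29 = 1.2414; torque at the spindle = 2.1862 × 1.2414 × 0.93 = 2.5239 lb·ft.

2.52 lb·ft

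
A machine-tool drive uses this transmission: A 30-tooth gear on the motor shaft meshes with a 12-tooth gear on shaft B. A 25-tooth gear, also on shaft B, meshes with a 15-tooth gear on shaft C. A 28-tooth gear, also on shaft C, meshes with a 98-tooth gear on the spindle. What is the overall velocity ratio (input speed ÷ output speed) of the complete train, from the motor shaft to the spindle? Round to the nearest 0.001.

0.840

Each stage contributes driven/driver: gear mesh 12/30 = 0.4, gear mesh 15/25 = 0.6, gear mesh 98/28 = 3.5.
Overall: 0.4 × 0.6 × 3.5 = 0.84.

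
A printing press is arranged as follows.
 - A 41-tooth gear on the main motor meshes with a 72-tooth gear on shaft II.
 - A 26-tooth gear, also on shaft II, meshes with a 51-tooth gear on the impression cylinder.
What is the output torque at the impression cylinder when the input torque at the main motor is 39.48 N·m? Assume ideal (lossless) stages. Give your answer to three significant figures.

136 N·m

gear mesh 72/41 = 1.7561 → τ = 39.48·1.7561 = 69.331 N·m
gear mesh 51/26 = 1.9615 → τ = 69.331·1.9615 = 135.99 N·m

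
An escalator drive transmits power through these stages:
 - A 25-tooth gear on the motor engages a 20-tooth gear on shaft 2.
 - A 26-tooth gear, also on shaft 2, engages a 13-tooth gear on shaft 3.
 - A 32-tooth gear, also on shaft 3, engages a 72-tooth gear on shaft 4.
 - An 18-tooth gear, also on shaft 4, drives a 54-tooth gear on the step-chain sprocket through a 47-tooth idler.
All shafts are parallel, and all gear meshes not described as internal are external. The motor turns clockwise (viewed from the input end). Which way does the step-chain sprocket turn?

counterclockwise

the motor → shaft 2: external mesh, 1 reversal → CCW.
shaft 2 → shaft 3: external mesh, 1 reversal → CW.
shaft 3 → shaft 4: external mesh, 1 reversal → CCW.
shaft 4 → the step-chain sprocket: driver → idler → driven is 2 external meshes, 2 reversals → CCW.
5 reversals in total — an odd number — so the step-chain sprocket turns opposite to the motor.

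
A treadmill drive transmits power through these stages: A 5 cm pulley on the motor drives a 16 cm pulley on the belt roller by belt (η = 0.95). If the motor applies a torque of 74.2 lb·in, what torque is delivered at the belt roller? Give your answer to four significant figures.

belt 16/5 = 3.2 → τ = 74.2·3.2·0.95 = 225.57 lb·in

225.6 lb·in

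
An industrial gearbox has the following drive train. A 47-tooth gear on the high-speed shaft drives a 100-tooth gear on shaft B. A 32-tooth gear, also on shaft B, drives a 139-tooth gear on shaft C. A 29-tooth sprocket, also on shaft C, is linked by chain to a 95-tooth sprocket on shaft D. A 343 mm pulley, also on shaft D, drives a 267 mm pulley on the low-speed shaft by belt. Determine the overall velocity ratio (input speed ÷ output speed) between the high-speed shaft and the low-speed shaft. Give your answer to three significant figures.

Each stage contributes driven/driver: gear mesh 100/47 = 2.1277, gear mesh 139/32 = 4.3438, chain 95/29 = 3.2759, belt 267/343 = 0.77843.
Overall: 2.1277 × 4.3438 × 3.2759 × 0.77843 = 23.567.

23.6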